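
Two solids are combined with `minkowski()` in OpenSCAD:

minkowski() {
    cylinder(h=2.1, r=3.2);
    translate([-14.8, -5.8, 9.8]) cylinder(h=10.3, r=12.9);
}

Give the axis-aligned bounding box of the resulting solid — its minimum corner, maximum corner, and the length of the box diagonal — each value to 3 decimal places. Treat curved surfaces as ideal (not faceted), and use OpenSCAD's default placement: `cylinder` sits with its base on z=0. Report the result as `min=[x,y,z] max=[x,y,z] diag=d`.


A = translate([-14.8, -5.8, 9.8]) cylinder(h=10.3, r=12.9) → bbox [-27.7,-18.7,9.8] .. [-1.9,7.1,20.1]
B = cylinder(h=2.1, r=3.2) → bbox [-3.2,-3.2,0] .. [3.2,3.2,2.1]
lo = A.lo+B.lo = [-27.7-3.2, -18.7-3.2, 9.8+0] = [-30.900,-21.900,9.800]
hi = A.hi+B.hi = [-1.9+3.2, 7.1+3.2, 20.1+2.1] = [1.300,10.300,22.200]
diag = √(32.2²+32.2²+12.4²) = √2227.44 = 47.196

min=[-30.900,-21.900,9.800] max=[1.300,10.300,22.200] diag=47.196


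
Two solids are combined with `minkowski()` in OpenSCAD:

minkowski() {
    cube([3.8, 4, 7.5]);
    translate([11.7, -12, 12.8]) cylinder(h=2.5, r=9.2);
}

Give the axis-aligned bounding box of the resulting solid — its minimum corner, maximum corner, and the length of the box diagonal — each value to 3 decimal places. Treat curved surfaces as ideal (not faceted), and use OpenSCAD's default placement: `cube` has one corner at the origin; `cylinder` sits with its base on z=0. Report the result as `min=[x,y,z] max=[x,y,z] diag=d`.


min=[2.500,-21.200,12.800] max=[24.700,1.200,22.800] diag=33.085

A = translate([11.7, -12, 12.8]) cylinder(h=2.5, r=9.2) → bbox [2.5,-21.2,12.8] .. [20.9,-2.8,15.3]
B = cube([3.8, 4, 7.5]) → bbox [0,0,0] .. [3.8,4,7.5]
lo = A.lo+B.lo = [2.5+0, -21.2+0, 12.8+0] = [2.500,-21.200,12.800]
hi = A.hi+B.hi = [20.9+3.8, -2.8+4, 15.3+7.5] = [24.700,1.200,22.800]
diag = √(22.2²+22.4²+10²) = √1094.6 = 33.085


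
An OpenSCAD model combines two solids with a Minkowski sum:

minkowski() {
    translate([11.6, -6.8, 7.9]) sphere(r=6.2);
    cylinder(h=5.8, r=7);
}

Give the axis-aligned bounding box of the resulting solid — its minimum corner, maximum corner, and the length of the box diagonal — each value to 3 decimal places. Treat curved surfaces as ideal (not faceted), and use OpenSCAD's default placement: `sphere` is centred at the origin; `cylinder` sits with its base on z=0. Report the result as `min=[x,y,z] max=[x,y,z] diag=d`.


min=[-1.600,-20.000,1.700] max=[24.800,6.400,19.900] diag=41.535

A = translate([11.6, -6.8, 7.9]) sphere(r=6.2) → bbox [5.4,-13,1.7] .. [17.8,-0.6,14.1]
B = cylinder(h=5.8, r=7) → bbox [-7,-7,0] .. [7,7,5.8]
lo = A.lo+B.lo = [5.4-7, -13-7, 1.7+0] = [-1.600,-20.000,1.700]
hi = A.hi+B.hi = [17.8+7, -0.6+7, 14.1+5.8] = [24.800,6.400,19.900]
diag = √(26.4²+26.4²+18.2²) = √1725.16 = 41.535


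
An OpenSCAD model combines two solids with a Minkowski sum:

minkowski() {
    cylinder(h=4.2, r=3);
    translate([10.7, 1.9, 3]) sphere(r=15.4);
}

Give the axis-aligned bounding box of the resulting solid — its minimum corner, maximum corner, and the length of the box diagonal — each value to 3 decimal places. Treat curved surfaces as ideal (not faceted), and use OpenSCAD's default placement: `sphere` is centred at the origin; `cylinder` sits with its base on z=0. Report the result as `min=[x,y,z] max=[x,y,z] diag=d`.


min=[-7.700,-16.500,-12.400] max=[29.100,20.300,22.600] diag=62.717

A = translate([10.7, 1.9, 3]) sphere(r=15.4) → bbox [-4.7,-13.5,-12.4] .. [26.1,17.3,18.4]
B = cylinder(h=4.2, r=3) → bbox [-3,-3,0] .. [3,3,4.2]
lo = A.lo+B.lo = [-4.7-3, -13.5-3, -12.4+0] = [-7.700,-16.500,-12.400]
hi = A.hi+B.hi = [26.1+3, 17.3+3, 18.4+4.2] = [29.100,20.300,22.600]
diag = √(36.8²+36.8²+35²) = √3933.48 = 62.717


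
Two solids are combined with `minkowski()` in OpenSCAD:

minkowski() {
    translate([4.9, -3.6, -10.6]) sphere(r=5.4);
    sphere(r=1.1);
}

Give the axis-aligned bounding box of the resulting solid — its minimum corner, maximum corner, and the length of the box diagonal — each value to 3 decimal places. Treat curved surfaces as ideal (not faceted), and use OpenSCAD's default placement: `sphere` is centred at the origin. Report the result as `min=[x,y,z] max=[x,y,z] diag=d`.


min=[-1.600,-10.100,-17.100] max=[11.400,2.900,-4.100] diag=22.517

A = translate([4.9, -3.6, -10.6]) sphere(r=5.4) → bbox [-0.5,-9,-16] .. [10.3,1.8,-5.2]
B = sphere(r=1.1) → bbox [-1.1,-1.1,-1.1] .. [1.1,1.1,1.1]
lo = A.lo+B.lo = [-0.5-1.1, -9-1.1, -16-1.1] = [-1.600,-10.100,-17.100]
hi = A.hi+B.hi = [10.3+1.1, 1.8+1.1, -5.2+1.1] = [11.400,2.900,-4.100]
diag = √(13²+13²+13²) = √507 = 22.517


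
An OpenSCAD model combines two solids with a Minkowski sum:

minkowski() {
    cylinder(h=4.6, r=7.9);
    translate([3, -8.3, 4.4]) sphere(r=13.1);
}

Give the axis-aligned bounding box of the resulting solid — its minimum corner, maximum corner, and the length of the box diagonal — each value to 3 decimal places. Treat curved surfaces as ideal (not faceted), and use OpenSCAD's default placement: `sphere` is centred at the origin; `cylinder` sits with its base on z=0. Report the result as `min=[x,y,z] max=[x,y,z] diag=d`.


A = translate([3, -8.3, 4.4]) sphere(r=13.1) → bbox [-10.1,-21.4,-8.7] .. [16.1,4.8,17.5]
B = cylinder(h=4.6, r=7.9) → bbox [-7.9,-7.9,0] .. [7.9,7.9,4.6]
lo = A.lo+B.lo = [-10.1-7.9, -21.4-7.9, -8.7+0] = [-18.000,-29.300,-8.700]
hi = A.hi+B.hi = [16.1+7.9, 4.8+7.9, 17.5+4.6] = [24.000,12.700,22.100]
diag = √(42²+42²+30.8²) = √4476.64 = 66.908

min=[-18.000,-29.300,-8.700] max=[24.000,12.700,22.100] diag=66.908


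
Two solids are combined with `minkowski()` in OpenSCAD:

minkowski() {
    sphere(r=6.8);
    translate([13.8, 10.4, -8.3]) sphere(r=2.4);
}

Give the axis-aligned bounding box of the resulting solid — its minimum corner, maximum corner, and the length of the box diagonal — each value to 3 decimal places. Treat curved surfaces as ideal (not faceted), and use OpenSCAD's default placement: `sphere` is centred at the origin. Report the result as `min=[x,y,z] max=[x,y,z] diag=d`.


min=[4.600,1.200,-17.500] max=[23.000,19.600,0.900] diag=31.870

A = translate([13.8, 10.4, -8.3]) sphere(r=2.4) → bbox [11.4,8,-10.7] .. [16.2,12.8,-5.9]
B = sphere(r=6.8) → bbox [-6.8,-6.8,-6.8] .. [6.8,6.8,6.8]
lo = A.lo+B.lo = [11.4-6.8, 8-6.8, -10.7-6.8] = [4.600,1.200,-17.500]
hi = A.hi+B.hi = [16.2+6.8, 12.8+6.8, -5.9+6.8] = [23.000,19.600,0.900]
diag = √(18.4²+18.4²+18.4²) = √1015.68 = 31.870


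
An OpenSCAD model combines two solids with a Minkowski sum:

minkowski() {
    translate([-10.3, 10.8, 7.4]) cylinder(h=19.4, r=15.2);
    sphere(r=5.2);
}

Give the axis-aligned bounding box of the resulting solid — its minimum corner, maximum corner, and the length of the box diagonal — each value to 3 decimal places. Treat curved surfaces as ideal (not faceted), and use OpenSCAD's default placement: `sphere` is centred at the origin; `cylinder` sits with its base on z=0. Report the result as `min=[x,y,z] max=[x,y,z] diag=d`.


A = translate([-10.3, 10.8, 7.4]) cylinder(h=19.4, r=15.2) → bbox [-25.5,-4.4,7.4] .. [4.9,26,26.8]
B = sphere(r=5.2) → bbox [-5.2,-5.2,-5.2] .. [5.2,5.2,5.2]
lo = A.lo+B.lo = [-25.5-5.2, -4.4-5.2, 7.4-5.2] = [-30.700,-9.600,2.200]
hi = A.hi+B.hi = [4.9+5.2, 26+5.2, 26.8+5.2] = [10.100,31.200,32.000]
diag = √(40.8²+40.8²+29.8²) = √4217.32 = 64.941

min=[-30.700,-9.600,2.200] max=[10.100,31.200,32.000] diag=64.941


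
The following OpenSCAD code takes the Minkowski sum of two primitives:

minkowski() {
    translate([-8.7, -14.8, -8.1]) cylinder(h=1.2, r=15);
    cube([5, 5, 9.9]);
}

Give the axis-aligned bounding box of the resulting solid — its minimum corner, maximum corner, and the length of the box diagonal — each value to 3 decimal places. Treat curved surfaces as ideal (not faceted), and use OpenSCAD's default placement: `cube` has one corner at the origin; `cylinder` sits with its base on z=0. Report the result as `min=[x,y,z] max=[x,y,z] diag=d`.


A = translate([-8.7, -14.8, -8.1]) cylinder(h=1.2, r=15) → bbox [-23.7,-29.8,-8.1] .. [6.3,0.2,-6.9]
B = cube([5, 5, 9.9]) → bbox [0,0,0] .. [5,5,9.9]
lo = A.lo+B.lo = [-23.7+0, -29.8+0, -8.1+0] = [-23.700,-29.800,-8.100]
hi = A.hi+B.hi = [6.3+5, 0.2+5, -6.9+9.9] = [11.300,5.200,3.000]
diag = √(35²+35²+11.1²) = √2573.21 = 50.727

min=[-23.700,-29.800,-8.100] max=[11.300,5.200,3.000] diag=50.727


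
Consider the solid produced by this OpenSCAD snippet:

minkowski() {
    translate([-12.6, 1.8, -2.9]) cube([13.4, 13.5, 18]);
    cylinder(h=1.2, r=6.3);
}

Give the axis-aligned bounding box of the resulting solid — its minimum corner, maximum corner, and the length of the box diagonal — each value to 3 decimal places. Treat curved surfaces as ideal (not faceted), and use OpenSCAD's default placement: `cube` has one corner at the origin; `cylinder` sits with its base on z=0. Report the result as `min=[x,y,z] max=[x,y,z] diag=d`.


min=[-18.900,-4.500,-2.900] max=[7.100,21.600,16.300] diag=41.543

A = translate([-12.6, 1.8, -2.9]) cube([13.4, 13.5, 18]) → bbox [-12.6,1.8,-2.9] .. [0.8,15.3,15.1]
B = cylinder(h=1.2, r=6.3) → bbox [-6.3,-6.3,0] .. [6.3,6.3,1.2]
lo = A.lo+B.lo = [-12.6-6.3, 1.8-6.3, -2.9+0] = [-18.900,-4.500,-2.900]
hi = A.hi+B.hi = [0.8+6.3, 15.3+6.3, 15.1+1.2] = [7.100,21.600,16.300]
diag = √(26²+26.1²+19.2²) = √1725.85 = 41.543


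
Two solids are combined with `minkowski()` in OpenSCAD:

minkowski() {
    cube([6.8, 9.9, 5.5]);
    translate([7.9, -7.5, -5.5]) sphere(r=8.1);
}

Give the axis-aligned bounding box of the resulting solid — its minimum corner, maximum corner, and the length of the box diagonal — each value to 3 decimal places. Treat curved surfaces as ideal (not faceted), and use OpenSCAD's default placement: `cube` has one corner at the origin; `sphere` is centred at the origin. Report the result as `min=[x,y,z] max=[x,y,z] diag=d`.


min=[-0.200,-15.600,-13.600] max=[22.800,10.500,8.100] diag=41.001

A = translate([7.9, -7.5, -5.5]) sphere(r=8.1) → bbox [-0.2,-15.6,-13.6] .. [16,0.6,2.6]
B = cube([6.8, 9.9, 5.5]) → bbox [0,0,0] .. [6.8,9.9,5.5]
lo = A.lo+B.lo = [-0.2+0, -15.6+0, -13.6+0] = [-0.200,-15.600,-13.600]
hi = A.hi+B.hi = [16+6.8, 0.6+9.9, 2.6+5.5] = [22.800,10.500,8.100]
diag = √(23²+26.1²+21.7²) = √1681.1 = 41.001


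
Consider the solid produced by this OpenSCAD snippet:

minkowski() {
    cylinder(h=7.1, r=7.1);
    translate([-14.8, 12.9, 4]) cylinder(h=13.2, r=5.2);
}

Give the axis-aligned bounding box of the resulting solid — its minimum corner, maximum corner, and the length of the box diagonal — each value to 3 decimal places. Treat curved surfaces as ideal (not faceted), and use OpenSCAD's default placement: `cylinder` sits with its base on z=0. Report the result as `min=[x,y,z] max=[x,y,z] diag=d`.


A = translate([-14.8, 12.9, 4]) cylinder(h=13.2, r=5.2) → bbox [-20,7.7,4] .. [-9.6,18.1,17.2]
B = cylinder(h=7.1, r=7.1) → bbox [-7.1,-7.1,0] .. [7.1,7.1,7.1]
lo = A.lo+B.lo = [-20-7.1, 7.7-7.1, 4+0] = [-27.100,0.600,4.000]
hi = A.hi+B.hi = [-9.6+7.1, 18.1+7.1, 17.2+7.1] = [-2.500,25.200,24.300]
diag = √(24.6²+24.6²+20.3²) = √1622.41 = 40.279

min=[-27.100,0.600,4.000] max=[-2.500,25.200,24.300] diag=40.279


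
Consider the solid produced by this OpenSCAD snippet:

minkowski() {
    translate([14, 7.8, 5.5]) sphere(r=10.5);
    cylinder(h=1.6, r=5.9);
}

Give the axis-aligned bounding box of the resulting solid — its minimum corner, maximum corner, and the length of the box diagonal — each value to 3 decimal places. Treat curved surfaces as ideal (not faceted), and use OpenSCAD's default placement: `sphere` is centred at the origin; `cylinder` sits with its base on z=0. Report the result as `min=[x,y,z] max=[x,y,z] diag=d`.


min=[-2.400,-8.600,-5.000] max=[30.400,24.200,17.600] diag=51.599

A = translate([14, 7.8, 5.5]) sphere(r=10.5) → bbox [3.5,-2.7,-5] .. [24.5,18.3,16]
B = cylinder(h=1.6, r=5.9) → bbox [-5.9,-5.9,0] .. [5.9,5.9,1.6]
lo = A.lo+B.lo = [3.5-5.9, -2.7-5.9, -5+0] = [-2.400,-8.600,-5.000]
hi = A.hi+B.hi = [24.5+5.9, 18.3+5.9, 16+1.6] = [30.400,24.200,17.600]
diag = √(32.8²+32.8²+22.6²) = √2662.44 = 51.599


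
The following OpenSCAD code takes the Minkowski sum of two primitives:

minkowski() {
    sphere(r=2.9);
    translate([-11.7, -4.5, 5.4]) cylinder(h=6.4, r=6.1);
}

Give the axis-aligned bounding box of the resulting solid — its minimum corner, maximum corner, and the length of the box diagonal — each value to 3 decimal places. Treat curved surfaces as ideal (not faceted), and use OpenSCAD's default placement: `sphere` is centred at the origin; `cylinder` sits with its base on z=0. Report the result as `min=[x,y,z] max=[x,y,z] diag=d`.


A = translate([-11.7, -4.5, 5.4]) cylinder(h=6.4, r=6.1) → bbox [-17.8,-10.6,5.4] .. [-5.6,1.6,11.8]
B = sphere(r=2.9) → bbox [-2.9,-2.9,-2.9] .. [2.9,2.9,2.9]
lo = A.lo+B.lo = [-17.8-2.9, -10.6-2.9, 5.4-2.9] = [-20.700,-13.500,2.500]
hi = A.hi+B.hi = [-5.6+2.9, 1.6+2.9, 11.8+2.9] = [-2.700,4.500,14.700]
diag = √(18²+18²+12.2²) = √796.84 = 28.228

min=[-20.700,-13.500,2.500] max=[-2.700,4.500,14.700] diag=28.228


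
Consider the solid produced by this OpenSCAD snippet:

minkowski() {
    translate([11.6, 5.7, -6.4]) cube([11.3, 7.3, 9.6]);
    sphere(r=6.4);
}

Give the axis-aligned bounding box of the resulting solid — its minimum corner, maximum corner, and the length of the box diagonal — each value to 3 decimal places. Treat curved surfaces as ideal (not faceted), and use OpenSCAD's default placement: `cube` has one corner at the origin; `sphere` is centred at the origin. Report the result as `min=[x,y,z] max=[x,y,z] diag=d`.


min=[5.200,-0.700,-12.800] max=[29.300,19.400,9.600] diag=38.556

A = translate([11.6, 5.7, -6.4]) cube([11.3, 7.3, 9.6]) → bbox [11.6,5.7,-6.4] .. [22.9,13,3.2]
B = sphere(r=6.4) → bbox [-6.4,-6.4,-6.4] .. [6.4,6.4,6.4]
lo = A.lo+B.lo = [11.6-6.4, 5.7-6.4, -6.4-6.4] = [5.200,-0.700,-12.800]
hi = A.hi+B.hi = [22.9+6.4, 13+6.4, 3.2+6.4] = [29.300,19.400,9.600]
diag = √(24.1²+20.1²+22.4²) = √1486.58 = 38.556


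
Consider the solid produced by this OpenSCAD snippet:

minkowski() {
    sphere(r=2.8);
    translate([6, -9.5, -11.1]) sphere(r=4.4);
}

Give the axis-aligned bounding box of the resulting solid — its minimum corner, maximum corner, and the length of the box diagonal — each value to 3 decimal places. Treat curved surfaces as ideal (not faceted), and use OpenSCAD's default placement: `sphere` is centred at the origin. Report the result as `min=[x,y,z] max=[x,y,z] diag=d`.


min=[-1.200,-16.700,-18.300] max=[13.200,-2.300,-3.900] diag=24.942

A = translate([6, -9.5, -11.1]) sphere(r=4.4) → bbox [1.6,-13.9,-15.5] .. [10.4,-5.1,-6.7]
B = sphere(r=2.8) → bbox [-2.8,-2.8,-2.8] .. [2.8,2.8,2.8]
lo = A.lo+B.lo = [1.6-2.8, -13.9-2.8, -15.5-2.8] = [-1.200,-16.700,-18.300]
hi = A.hi+B.hi = [10.4+2.8, -5.1+2.8, -6.7+2.8] = [13.200,-2.300,-3.900]
diag = √(14.4²+14.4²+14.4²) = √622.08 = 24.942


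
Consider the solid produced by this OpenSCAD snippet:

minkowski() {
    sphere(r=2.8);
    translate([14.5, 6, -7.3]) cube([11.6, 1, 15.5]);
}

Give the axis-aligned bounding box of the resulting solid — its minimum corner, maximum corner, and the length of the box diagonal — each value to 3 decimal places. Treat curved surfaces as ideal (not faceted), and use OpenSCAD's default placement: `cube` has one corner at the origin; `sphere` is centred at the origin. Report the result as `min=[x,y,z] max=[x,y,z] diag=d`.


A = translate([14.5, 6, -7.3]) cube([11.6, 1, 15.5]) → bbox [14.5,6,-7.3] .. [26.1,7,8.2]
B = sphere(r=2.8) → bbox [-2.8,-2.8,-2.8] .. [2.8,2.8,2.8]
lo = A.lo+B.lo = [14.5-2.8, 6-2.8, -7.3-2.8] = [11.700,3.200,-10.100]
hi = A.hi+B.hi = [26.1+2.8, 7+2.8, 8.2+2.8] = [28.900,9.800,11.000]
diag = √(17.2²+6.6²+21.1²) = √784.61 = 28.011

min=[11.700,3.200,-10.100] max=[28.900,9.800,11.000] diag=28.011


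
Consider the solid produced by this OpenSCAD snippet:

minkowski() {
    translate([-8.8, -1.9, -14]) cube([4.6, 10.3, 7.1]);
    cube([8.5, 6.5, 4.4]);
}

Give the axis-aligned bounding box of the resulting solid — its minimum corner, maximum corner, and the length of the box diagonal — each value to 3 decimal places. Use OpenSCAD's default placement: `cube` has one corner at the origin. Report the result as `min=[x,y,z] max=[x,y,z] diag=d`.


min=[-8.800,-1.900,-14.000] max=[4.300,14.900,-2.500] diag=24.210

A = translate([-8.8, -1.9, -14]) cube([4.6, 10.3, 7.1]) → bbox [-8.8,-1.9,-14] .. [-4.2,8.4,-6.9]
B = cube([8.5, 6.5, 4.4]) → bbox [0,0,0] .. [8.5,6.5,4.4]
lo = A.lo+B.lo = [-8.8+0, -1.9+0, -14+0] = [-8.800,-1.900,-14.000]
hi = A.hi+B.hi = [-4.2+8.5, 8.4+6.5, -6.9+4.4] = [4.300,14.900,-2.500]
diag = √(13.1²+16.8²+11.5²) = √586.1 = 24.210


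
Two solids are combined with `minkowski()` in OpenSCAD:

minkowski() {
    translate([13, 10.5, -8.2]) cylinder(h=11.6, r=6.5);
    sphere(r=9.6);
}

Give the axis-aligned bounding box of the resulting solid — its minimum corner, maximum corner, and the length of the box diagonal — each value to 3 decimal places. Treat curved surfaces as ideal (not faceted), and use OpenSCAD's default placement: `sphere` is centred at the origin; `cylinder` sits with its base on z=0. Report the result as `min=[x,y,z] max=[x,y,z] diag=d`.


min=[-3.100,-5.600,-17.800] max=[29.100,26.600,13.000] diag=54.976

A = translate([13, 10.5, -8.2]) cylinder(h=11.6, r=6.5) → bbox [6.5,4,-8.2] .. [19.5,17,3.4]
B = sphere(r=9.6) → bbox [-9.6,-9.6,-9.6] .. [9.6,9.6,9.6]
lo = A.lo+B.lo = [6.5-9.6, 4-9.6, -8.2-9.6] = [-3.100,-5.600,-17.800]
hi = A.hi+B.hi = [19.5+9.6, 17+9.6, 3.4+9.6] = [29.100,26.600,13.000]
diag = √(32.2²+32.2²+30.8²) = √3022.32 = 54.976


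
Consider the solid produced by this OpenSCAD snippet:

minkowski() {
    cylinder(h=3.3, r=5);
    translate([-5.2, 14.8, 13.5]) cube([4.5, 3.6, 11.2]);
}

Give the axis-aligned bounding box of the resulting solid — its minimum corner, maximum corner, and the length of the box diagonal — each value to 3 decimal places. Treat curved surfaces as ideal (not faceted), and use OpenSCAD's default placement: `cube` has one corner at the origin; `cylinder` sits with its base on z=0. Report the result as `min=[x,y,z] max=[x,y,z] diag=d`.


A = translate([-5.2, 14.8, 13.5]) cube([4.5, 3.6, 11.2]) → bbox [-5.2,14.8,13.5] .. [-0.7,18.4,24.7]
B = cylinder(h=3.3, r=5) → bbox [-5,-5,0] .. [5,5,3.3]
lo = A.lo+B.lo = [-5.2-5, 14.8-5, 13.5+0] = [-10.200,9.800,13.500]
hi = A.hi+B.hi = [-0.7+5, 18.4+5, 24.7+3.3] = [4.300,23.400,28.000]
diag = √(14.5²+13.6²+14.5²) = √605.46 = 24.606

min=[-10.200,9.800,13.500] max=[4.300,23.400,28.000] diag=24.606


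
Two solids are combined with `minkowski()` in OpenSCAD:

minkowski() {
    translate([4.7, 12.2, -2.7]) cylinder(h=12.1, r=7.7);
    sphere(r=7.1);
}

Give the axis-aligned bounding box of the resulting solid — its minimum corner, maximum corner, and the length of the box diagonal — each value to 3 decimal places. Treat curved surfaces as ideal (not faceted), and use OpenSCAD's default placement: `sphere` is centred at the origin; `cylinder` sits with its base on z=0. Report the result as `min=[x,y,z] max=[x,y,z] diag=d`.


min=[-10.100,-2.600,-9.800] max=[19.500,27.000,16.500] diag=49.437

A = translate([4.7, 12.2, -2.7]) cylinder(h=12.1, r=7.7) → bbox [-3,4.5,-2.7] .. [12.4,19.9,9.4]
B = sphere(r=7.1) → bbox [-7.1,-7.1,-7.1] .. [7.1,7.1,7.1]
lo = A.lo+B.lo = [-3-7.1, 4.5-7.1, -2.7-7.1] = [-10.100,-2.600,-9.800]
hi = A.hi+B.hi = [12.4+7.1, 19.9+7.1, 9.4+7.1] = [19.500,27.000,16.500]
diag = √(29.6²+29.6²+26.3²) = √2444.01 = 49.437


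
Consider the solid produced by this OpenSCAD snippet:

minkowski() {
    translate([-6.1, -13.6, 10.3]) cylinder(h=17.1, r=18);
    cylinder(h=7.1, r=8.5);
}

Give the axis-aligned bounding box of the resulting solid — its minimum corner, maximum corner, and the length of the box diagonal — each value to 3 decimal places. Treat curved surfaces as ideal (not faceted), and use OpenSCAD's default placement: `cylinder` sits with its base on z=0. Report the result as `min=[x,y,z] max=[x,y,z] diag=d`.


A = translate([-6.1, -13.6, 10.3]) cylinder(h=17.1, r=18) → bbox [-24.1,-31.6,10.3] .. [11.9,4.4,27.4]
B = cylinder(h=7.1, r=8.5) → bbox [-8.5,-8.5,0] .. [8.5,8.5,7.1]
lo = A.lo+B.lo = [-24.1-8.5, -31.6-8.5, 10.3+0] = [-32.600,-40.100,10.300]
hi = A.hi+B.hi = [11.9+8.5, 4.4+8.5, 27.4+7.1] = [20.400,12.900,34.500]
diag = √(53²+53²+24.2²) = √6203.64 = 78.763

min=[-32.600,-40.100,10.300] max=[20.400,12.900,34.500] diag=78.763


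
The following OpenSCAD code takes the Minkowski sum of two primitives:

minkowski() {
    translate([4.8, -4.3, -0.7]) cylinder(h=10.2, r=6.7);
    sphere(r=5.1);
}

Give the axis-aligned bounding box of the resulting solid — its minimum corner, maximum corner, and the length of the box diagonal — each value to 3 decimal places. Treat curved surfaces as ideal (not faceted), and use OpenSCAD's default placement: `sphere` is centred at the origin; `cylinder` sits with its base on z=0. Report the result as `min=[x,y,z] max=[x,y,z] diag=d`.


min=[-7.000,-16.100,-5.800] max=[16.600,7.500,14.600] diag=39.116

A = translate([4.8, -4.3, -0.7]) cylinder(h=10.2, r=6.7) → bbox [-1.9,-11,-0.7] .. [11.5,2.4,9.5]
B = sphere(r=5.1) → bbox [-5.1,-5.1,-5.1] .. [5.1,5.1,5.1]
lo = A.lo+B.lo = [-1.9-5.1, -11-5.1, -0.7-5.1] = [-7.000,-16.100,-5.800]
hi = A.hi+B.hi = [11.5+5.1, 2.4+5.1, 9.5+5.1] = [16.600,7.500,14.600]
diag = √(23.6²+23.6²+20.4²) = √1530.08 = 39.116


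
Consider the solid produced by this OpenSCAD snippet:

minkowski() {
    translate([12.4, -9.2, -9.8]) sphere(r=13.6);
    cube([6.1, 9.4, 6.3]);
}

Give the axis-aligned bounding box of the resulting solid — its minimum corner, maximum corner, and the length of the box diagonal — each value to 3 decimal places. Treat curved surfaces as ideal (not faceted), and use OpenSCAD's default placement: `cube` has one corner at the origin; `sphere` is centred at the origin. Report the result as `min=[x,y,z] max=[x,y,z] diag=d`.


min=[-1.200,-22.800,-23.400] max=[32.100,13.800,10.100] diag=59.755

A = translate([12.4, -9.2, -9.8]) sphere(r=13.6) → bbox [-1.2,-22.8,-23.4] .. [26,4.4,3.8]
B = cube([6.1, 9.4, 6.3]) → bbox [0,0,0] .. [6.1,9.4,6.3]
lo = A.lo+B.lo = [-1.2+0, -22.8+0, -23.4+0] = [-1.200,-22.800,-23.400]
hi = A.hi+B.hi = [26+6.1, 4.4+9.4, 3.8+6.3] = [32.100,13.800,10.100]
diag = √(33.3²+36.6²+33.5²) = √3570.7 = 59.755


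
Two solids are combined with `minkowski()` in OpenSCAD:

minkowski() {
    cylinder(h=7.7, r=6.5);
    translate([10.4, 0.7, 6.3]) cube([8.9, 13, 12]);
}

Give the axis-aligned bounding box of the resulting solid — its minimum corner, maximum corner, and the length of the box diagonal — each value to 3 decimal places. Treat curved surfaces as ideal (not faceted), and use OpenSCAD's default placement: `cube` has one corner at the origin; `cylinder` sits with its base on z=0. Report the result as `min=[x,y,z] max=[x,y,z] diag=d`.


A = translate([10.4, 0.7, 6.3]) cube([8.9, 13, 12]) → bbox [10.4,0.7,6.3] .. [19.3,13.7,18.3]
B = cylinder(h=7.7, r=6.5) → bbox [-6.5,-6.5,0] .. [6.5,6.5,7.7]
lo = A.lo+B.lo = [10.4-6.5, 0.7-6.5, 6.3+0] = [3.900,-5.800,6.300]
hi = A.hi+B.hi = [19.3+6.5, 13.7+6.5, 18.3+7.7] = [25.800,20.200,26.000]
diag = √(21.9²+26²+19.7²) = √1543.7 = 39.290

min=[3.900,-5.800,6.300] max=[25.800,20.200,26.000] diag=39.290


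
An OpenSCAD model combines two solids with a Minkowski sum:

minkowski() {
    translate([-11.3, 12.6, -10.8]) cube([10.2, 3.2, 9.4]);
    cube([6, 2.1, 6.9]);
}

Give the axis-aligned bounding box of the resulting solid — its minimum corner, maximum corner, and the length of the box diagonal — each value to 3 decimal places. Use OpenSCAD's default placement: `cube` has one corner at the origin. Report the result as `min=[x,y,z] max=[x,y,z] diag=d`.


min=[-11.300,12.600,-10.800] max=[4.900,17.900,5.500] diag=23.584

A = translate([-11.3, 12.6, -10.8]) cube([10.2, 3.2, 9.4]) → bbox [-11.3,12.6,-10.8] .. [-1.1,15.8,-1.4]
B = cube([6, 2.1, 6.9]) → bbox [0,0,0] .. [6,2.1,6.9]
lo = A.lo+B.lo = [-11.3+0, 12.6+0, -10.8+0] = [-11.300,12.600,-10.800]
hi = A.hi+B.hi = [-1.1+6, 15.8+2.1, -1.4+6.9] = [4.900,17.900,5.500]
diag = √(16.2²+5.3²+16.3²) = √556.22 = 23.584


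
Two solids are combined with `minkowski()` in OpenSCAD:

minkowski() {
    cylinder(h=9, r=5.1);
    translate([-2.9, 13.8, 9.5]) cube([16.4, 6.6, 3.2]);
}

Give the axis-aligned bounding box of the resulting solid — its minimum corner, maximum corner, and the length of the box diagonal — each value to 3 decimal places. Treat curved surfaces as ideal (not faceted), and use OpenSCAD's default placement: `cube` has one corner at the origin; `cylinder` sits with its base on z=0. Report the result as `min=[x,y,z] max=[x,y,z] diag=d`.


A = translate([-2.9, 13.8, 9.5]) cube([16.4, 6.6, 3.2]) → bbox [-2.9,13.8,9.5] .. [13.5,20.4,12.7]
B = cylinder(h=9, r=5.1) → bbox [-5.1,-5.1,0] .. [5.1,5.1,9]
lo = A.lo+B.lo = [-2.9-5.1, 13.8-5.1, 9.5+0] = [-8.000,8.700,9.500]
hi = A.hi+B.hi = [13.5+5.1, 20.4+5.1, 12.7+9] = [18.600,25.500,21.700]
diag = √(26.6²+16.8²+12.2²) = √1138.64 = 33.744

min=[-8.000,8.700,9.500] max=[18.600,25.500,21.700] diag=33.744


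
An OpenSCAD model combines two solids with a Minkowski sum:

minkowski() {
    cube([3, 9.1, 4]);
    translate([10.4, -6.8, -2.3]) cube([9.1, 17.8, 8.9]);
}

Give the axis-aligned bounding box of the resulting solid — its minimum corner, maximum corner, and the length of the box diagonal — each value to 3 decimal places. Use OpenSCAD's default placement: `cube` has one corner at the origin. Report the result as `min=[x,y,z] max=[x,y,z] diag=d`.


min=[10.400,-6.800,-2.300] max=[22.500,20.100,10.600] diag=32.194

A = translate([10.4, -6.8, -2.3]) cube([9.1, 17.8, 8.9]) → bbox [10.4,-6.8,-2.3] .. [19.5,11,6.6]
B = cube([3, 9.1, 4]) → bbox [0,0,0] .. [3,9.1,4]
lo = A.lo+B.lo = [10.4+0, -6.8+0, -2.3+0] = [10.400,-6.800,-2.300]
hi = A.hi+B.hi = [19.5+3, 11+9.1, 6.6+4] = [22.500,20.100,10.600]
diag = √(12.1²+26.9²+12.9²) = √1036.43 = 32.194


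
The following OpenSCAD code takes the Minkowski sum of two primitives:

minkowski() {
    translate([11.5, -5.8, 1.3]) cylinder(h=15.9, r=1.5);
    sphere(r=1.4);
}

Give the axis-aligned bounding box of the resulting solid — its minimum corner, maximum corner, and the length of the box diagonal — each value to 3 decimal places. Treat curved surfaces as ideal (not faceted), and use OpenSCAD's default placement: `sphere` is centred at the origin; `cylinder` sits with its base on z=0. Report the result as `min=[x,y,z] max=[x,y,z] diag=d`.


A = translate([11.5, -5.8, 1.3]) cylinder(h=15.9, r=1.5) → bbox [10,-7.3,1.3] .. [13,-4.3,17.2]
B = sphere(r=1.4) → bbox [-1.4,-1.4,-1.4] .. [1.4,1.4,1.4]
lo = A.lo+B.lo = [10-1.4, -7.3-1.4, 1.3-1.4] = [8.600,-8.700,-0.100]
hi = A.hi+B.hi = [13+1.4, -4.3+1.4, 17.2+1.4] = [14.400,-2.900,18.600]
diag = √(5.8²+5.8²+18.7²) = √416.97 = 20.420

min=[8.600,-8.700,-0.100] max=[14.400,-2.900,18.600] diag=20.420


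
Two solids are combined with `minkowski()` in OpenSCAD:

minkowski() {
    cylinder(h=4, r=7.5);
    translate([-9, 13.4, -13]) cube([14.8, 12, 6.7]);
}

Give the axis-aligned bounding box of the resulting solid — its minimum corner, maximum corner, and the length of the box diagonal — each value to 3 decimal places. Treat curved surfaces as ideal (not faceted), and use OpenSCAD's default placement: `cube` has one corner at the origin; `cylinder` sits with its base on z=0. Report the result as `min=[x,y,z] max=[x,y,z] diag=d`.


min=[-16.500,5.900,-13.000] max=[13.300,32.900,-2.300] diag=41.612

A = translate([-9, 13.4, -13]) cube([14.8, 12, 6.7]) → bbox [-9,13.4,-13] .. [5.8,25.4,-6.3]
B = cylinder(h=4, r=7.5) → bbox [-7.5,-7.5,0] .. [7.5,7.5,4]
lo = A.lo+B.lo = [-9-7.5, 13.4-7.5, -13+0] = [-16.500,5.900,-13.000]
hi = A.hi+B.hi = [5.8+7.5, 25.4+7.5, -6.3+4] = [13.300,32.900,-2.300]
diag = √(29.8²+27²+10.7²) = √1731.53 = 41.612


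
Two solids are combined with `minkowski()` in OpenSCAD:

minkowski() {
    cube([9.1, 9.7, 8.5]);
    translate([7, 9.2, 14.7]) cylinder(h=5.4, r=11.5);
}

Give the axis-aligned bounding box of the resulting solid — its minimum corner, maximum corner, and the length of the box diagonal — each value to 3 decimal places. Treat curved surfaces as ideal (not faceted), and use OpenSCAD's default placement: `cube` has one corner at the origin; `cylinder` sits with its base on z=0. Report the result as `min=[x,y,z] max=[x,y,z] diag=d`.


min=[-4.500,-2.300,14.700] max=[27.600,30.400,28.600] diag=47.884

A = translate([7, 9.2, 14.7]) cylinder(h=5.4, r=11.5) → bbox [-4.5,-2.3,14.7] .. [18.5,20.7,20.1]
B = cube([9.1, 9.7, 8.5]) → bbox [0,0,0] .. [9.1,9.7,8.5]
lo = A.lo+B.lo = [-4.5+0, -2.3+0, 14.7+0] = [-4.500,-2.300,14.700]
hi = A.hi+B.hi = [18.5+9.1, 20.7+9.7, 20.1+8.5] = [27.600,30.400,28.600]
diag = √(32.1²+32.7²+13.9²) = √2292.91 = 47.884


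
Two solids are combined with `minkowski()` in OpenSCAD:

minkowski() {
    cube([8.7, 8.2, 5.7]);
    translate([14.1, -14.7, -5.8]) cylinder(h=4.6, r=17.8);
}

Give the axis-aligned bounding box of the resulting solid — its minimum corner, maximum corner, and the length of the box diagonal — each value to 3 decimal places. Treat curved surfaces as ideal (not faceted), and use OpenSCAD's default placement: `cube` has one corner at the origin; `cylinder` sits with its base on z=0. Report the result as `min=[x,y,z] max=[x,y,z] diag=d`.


A = translate([14.1, -14.7, -5.8]) cylinder(h=4.6, r=17.8) → bbox [-3.7,-32.5,-5.8] .. [31.9,3.1,-1.2]
B = cube([8.7, 8.2, 5.7]) → bbox [0,0,0] .. [8.7,8.2,5.7]
lo = A.lo+B.lo = [-3.7+0, -32.5+0, -5.8+0] = [-3.700,-32.500,-5.800]
hi = A.hi+B.hi = [31.9+8.7, 3.1+8.2, -1.2+5.7] = [40.600,11.300,4.500]
diag = √(44.3²+43.8²+10.3²) = √3987.02 = 63.143

min=[-3.700,-32.500,-5.800] max=[40.600,11.300,4.500] diag=63.143


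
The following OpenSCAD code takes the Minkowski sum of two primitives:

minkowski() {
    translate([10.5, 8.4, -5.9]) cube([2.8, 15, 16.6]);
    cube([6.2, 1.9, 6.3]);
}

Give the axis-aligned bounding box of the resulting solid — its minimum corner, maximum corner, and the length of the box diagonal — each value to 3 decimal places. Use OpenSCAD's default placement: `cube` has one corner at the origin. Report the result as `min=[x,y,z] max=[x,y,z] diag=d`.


min=[10.500,8.400,-5.900] max=[19.500,25.300,17.000] diag=29.850

A = translate([10.5, 8.4, -5.9]) cube([2.8, 15, 16.6]) → bbox [10.5,8.4,-5.9] .. [13.3,23.4,10.7]
B = cube([6.2, 1.9, 6.3]) → bbox [0,0,0] .. [6.2,1.9,6.3]
lo = A.lo+B.lo = [10.5+0, 8.4+0, -5.9+0] = [10.500,8.400,-5.900]
hi = A.hi+B.hi = [13.3+6.2, 23.4+1.9, 10.7+6.3] = [19.500,25.300,17.000]
diag = √(9²+16.9²+22.9²) = √891.02 = 29.850


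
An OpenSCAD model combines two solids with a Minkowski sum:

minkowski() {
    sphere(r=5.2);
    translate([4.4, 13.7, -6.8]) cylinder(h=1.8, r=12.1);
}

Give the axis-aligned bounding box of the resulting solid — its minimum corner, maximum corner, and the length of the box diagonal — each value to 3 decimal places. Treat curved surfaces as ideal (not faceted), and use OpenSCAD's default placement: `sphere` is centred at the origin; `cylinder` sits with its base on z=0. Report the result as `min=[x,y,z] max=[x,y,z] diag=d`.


min=[-12.900,-3.600,-12.000] max=[21.700,31.000,0.200] diag=50.430

A = translate([4.4, 13.7, -6.8]) cylinder(h=1.8, r=12.1) → bbox [-7.7,1.6,-6.8] .. [16.5,25.8,-5]
B = sphere(r=5.2) → bbox [-5.2,-5.2,-5.2] .. [5.2,5.2,5.2]
lo = A.lo+B.lo = [-7.7-5.2, 1.6-5.2, -6.8-5.2] = [-12.900,-3.600,-12.000]
hi = A.hi+B.hi = [16.5+5.2, 25.8+5.2, -5+5.2] = [21.700,31.000,0.200]
diag = √(34.6²+34.6²+12.2²) = √2543.16 = 50.430


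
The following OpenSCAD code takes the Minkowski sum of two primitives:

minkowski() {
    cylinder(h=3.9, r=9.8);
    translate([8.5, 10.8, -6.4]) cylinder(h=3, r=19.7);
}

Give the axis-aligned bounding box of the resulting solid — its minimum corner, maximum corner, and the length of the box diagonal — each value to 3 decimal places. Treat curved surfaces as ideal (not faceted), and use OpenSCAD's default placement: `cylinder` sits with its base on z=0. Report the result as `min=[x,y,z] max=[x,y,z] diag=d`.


A = translate([8.5, 10.8, -6.4]) cylinder(h=3, r=19.7) → bbox [-11.2,-8.9,-6.4] .. [28.2,30.5,-3.4]
B = cylinder(h=3.9, r=9.8) → bbox [-9.8,-9.8,0] .. [9.8,9.8,3.9]
lo = A.lo+B.lo = [-11.2-9.8, -8.9-9.8, -6.4+0] = [-21.000,-18.700,-6.400]
hi = A.hi+B.hi = [28.2+9.8, 30.5+9.8, -3.4+3.9] = [38.000,40.300,0.500]
diag = √(59²+59²+6.9²) = √7009.61 = 83.723

min=[-21.000,-18.700,-6.400] max=[38.000,40.300,0.500] diag=83.723


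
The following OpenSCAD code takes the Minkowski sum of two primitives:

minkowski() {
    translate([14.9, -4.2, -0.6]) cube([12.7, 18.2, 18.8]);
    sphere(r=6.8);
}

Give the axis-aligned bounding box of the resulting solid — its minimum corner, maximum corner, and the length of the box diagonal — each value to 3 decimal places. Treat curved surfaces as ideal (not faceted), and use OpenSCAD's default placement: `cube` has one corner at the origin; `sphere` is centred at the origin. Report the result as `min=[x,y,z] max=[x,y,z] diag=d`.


A = translate([14.9, -4.2, -0.6]) cube([12.7, 18.2, 18.8]) → bbox [14.9,-4.2,-0.6] .. [27.6,14,18.2]
B = sphere(r=6.8) → bbox [-6.8,-6.8,-6.8] .. [6.8,6.8,6.8]
lo = A.lo+B.lo = [14.9-6.8, -4.2-6.8, -0.6-6.8] = [8.100,-11.000,-7.400]
hi = A.hi+B.hi = [27.6+6.8, 14+6.8, 18.2+6.8] = [34.400,20.800,25.000]
diag = √(26.3²+31.8²+32.4²) = √2752.69 = 52.466

min=[8.100,-11.000,-7.400] max=[34.400,20.800,25.000] diag=52.466


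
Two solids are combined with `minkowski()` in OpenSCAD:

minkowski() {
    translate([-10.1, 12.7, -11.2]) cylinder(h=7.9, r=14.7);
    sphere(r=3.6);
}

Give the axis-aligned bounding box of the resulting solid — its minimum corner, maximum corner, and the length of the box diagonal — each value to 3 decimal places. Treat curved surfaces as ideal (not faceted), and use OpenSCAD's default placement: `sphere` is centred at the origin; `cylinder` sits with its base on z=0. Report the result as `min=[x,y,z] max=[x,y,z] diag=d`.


A = translate([-10.1, 12.7, -11.2]) cylinder(h=7.9, r=14.7) → bbox [-24.8,-2,-11.2] .. [4.6,27.4,-3.3]
B = sphere(r=3.6) → bbox [-3.6,-3.6,-3.6] .. [3.6,3.6,3.6]
lo = A.lo+B.lo = [-24.8-3.6, -2-3.6, -11.2-3.6] = [-28.400,-5.600,-14.800]
hi = A.hi+B.hi = [4.6+3.6, 27.4+3.6, -3.3+3.6] = [8.200,31.000,0.300]
diag = √(36.6²+36.6²+15.1²) = √2907.13 = 53.918

min=[-28.400,-5.600,-14.800] max=[8.200,31.000,0.300] diag=53.918


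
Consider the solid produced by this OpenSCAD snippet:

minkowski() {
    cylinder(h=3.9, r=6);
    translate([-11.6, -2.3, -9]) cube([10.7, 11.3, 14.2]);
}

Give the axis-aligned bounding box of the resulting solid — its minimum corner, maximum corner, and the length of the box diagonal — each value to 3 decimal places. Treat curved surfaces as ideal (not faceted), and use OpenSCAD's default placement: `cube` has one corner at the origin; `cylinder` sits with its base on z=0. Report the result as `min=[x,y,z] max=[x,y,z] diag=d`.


A = translate([-11.6, -2.3, -9]) cube([10.7, 11.3, 14.2]) → bbox [-11.6,-2.3,-9] .. [-0.9,9,5.2]
B = cylinder(h=3.9, r=6) → bbox [-6,-6,0] .. [6,6,3.9]
lo = A.lo+B.lo = [-11.6-6, -2.3-6, -9+0] = [-17.600,-8.300,-9.000]
hi = A.hi+B.hi = [-0.9+6, 9+6, 5.2+3.9] = [5.100,15.000,9.100]
diag = √(22.7²+23.3²+18.1²) = √1385.79 = 37.226

min=[-17.600,-8.300,-9.000] max=[5.100,15.000,9.100] diag=37.226


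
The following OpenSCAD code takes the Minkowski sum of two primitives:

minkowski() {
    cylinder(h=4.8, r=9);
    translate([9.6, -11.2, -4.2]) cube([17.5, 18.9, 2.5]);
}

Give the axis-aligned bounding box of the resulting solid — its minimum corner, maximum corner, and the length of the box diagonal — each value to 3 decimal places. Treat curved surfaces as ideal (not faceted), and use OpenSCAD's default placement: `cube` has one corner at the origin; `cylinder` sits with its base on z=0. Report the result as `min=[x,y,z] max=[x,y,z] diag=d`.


min=[0.600,-20.200,-4.200] max=[36.100,16.700,3.100] diag=51.722

A = translate([9.6, -11.2, -4.2]) cube([17.5, 18.9, 2.5]) → bbox [9.6,-11.2,-4.2] .. [27.1,7.7,-1.7]
B = cylinder(h=4.8, r=9) → bbox [-9,-9,0] .. [9,9,4.8]
lo = A.lo+B.lo = [9.6-9, -11.2-9, -4.2+0] = [0.600,-20.200,-4.200]
hi = A.hi+B.hi = [27.1+9, 7.7+9, -1.7+4.8] = [36.100,16.700,3.100]
diag = √(35.5²+36.9²+7.3²) = √2675.15 = 51.722


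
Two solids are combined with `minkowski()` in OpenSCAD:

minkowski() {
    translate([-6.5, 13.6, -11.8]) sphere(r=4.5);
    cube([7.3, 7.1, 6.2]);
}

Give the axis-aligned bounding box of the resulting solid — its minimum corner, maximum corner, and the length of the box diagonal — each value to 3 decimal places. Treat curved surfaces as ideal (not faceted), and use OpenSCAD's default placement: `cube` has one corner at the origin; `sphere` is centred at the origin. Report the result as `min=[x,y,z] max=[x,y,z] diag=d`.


A = translate([-6.5, 13.6, -11.8]) sphere(r=4.5) → bbox [-11,9.1,-16.3] .. [-2,18.1,-7.3]
B = cube([7.3, 7.1, 6.2]) → bbox [0,0,0] .. [7.3,7.1,6.2]
lo = A.lo+B.lo = [-11+0, 9.1+0, -16.3+0] = [-11.000,9.100,-16.300]
hi = A.hi+B.hi = [-2+7.3, 18.1+7.1, -7.3+6.2] = [5.300,25.200,-1.100]
diag = √(16.3²+16.1²+15.2²) = √755.94 = 27.494

min=[-11.000,9.100,-16.300] max=[5.300,25.200,-1.100] diag=27.494


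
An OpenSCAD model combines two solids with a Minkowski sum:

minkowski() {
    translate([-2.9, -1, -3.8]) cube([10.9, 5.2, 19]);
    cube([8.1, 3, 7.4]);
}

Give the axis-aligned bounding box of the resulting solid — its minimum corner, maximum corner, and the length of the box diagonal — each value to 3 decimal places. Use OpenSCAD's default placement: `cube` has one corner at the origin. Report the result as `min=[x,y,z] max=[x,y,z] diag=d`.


min=[-2.900,-1.000,-3.800] max=[16.100,7.200,22.600] diag=33.544

A = translate([-2.9, -1, -3.8]) cube([10.9, 5.2, 19]) → bbox [-2.9,-1,-3.8] .. [8,4.2,15.2]
B = cube([8.1, 3, 7.4]) → bbox [0,0,0] .. [8.1,3,7.4]
lo = A.lo+B.lo = [-2.9+0, -1+0, -3.8+0] = [-2.900,-1.000,-3.800]
hi = A.hi+B.hi = [8+8.1, 4.2+3, 15.2+7.4] = [16.100,7.200,22.600]
diag = √(19²+8.2²+26.4²) = √1125.2 = 33.544


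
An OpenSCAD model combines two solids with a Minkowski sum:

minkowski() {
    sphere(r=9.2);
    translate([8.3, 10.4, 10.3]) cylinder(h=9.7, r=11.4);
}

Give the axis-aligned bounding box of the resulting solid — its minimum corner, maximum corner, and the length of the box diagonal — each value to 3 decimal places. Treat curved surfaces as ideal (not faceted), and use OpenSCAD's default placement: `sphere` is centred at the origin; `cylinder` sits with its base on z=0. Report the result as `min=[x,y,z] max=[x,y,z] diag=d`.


min=[-12.300,-10.200,1.100] max=[28.900,31.000,29.200] diag=64.688

A = translate([8.3, 10.4, 10.3]) cylinder(h=9.7, r=11.4) → bbox [-3.1,-1,10.3] .. [19.7,21.8,20]
B = sphere(r=9.2) → bbox [-9.2,-9.2,-9.2] .. [9.2,9.2,9.2]
lo = A.lo+B.lo = [-3.1-9.2, -1-9.2, 10.3-9.2] = [-12.300,-10.200,1.100]
hi = A.hi+B.hi = [19.7+9.2, 21.8+9.2, 20+9.2] = [28.900,31.000,29.200]
diag = √(41.2²+41.2²+28.1²) = √4184.49 = 64.688


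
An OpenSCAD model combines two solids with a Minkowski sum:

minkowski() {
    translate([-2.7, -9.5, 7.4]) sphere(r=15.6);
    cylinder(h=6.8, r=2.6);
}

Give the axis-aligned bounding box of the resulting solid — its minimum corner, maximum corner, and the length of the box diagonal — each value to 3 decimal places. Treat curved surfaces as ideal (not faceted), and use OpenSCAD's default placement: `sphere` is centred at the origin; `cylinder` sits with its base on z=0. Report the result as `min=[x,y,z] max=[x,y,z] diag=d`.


min=[-20.900,-27.700,-8.200] max=[15.500,8.700,29.800] diag=63.984

A = translate([-2.7, -9.5, 7.4]) sphere(r=15.6) → bbox [-18.3,-25.1,-8.2] .. [12.9,6.1,23]
B = cylinder(h=6.8, r=2.6) → bbox [-2.6,-2.6,0] .. [2.6,2.6,6.8]
lo = A.lo+B.lo = [-18.3-2.6, -25.1-2.6, -8.2+0] = [-20.900,-27.700,-8.200]
hi = A.hi+B.hi = [12.9+2.6, 6.1+2.6, 23+6.8] = [15.500,8.700,29.800]
diag = √(36.4²+36.4²+38²) = √4093.92 = 63.984
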